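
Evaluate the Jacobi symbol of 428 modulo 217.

Reduce the numerator: 428 ≡ 211 (mod 217), so (428/217) = (211/217).
217 ≡ 1 (mod 4), so quadratic reciprocity gives (211/217) = (217/211). Reduce: 217 ≡ 6 (mod 211). Now have (6/211).
Factor out 2: 6 = 2·3. Since 211 ≡ 3 (mod 8), (2/211) = -1. Now have -(3/211).
Both 3 ≡ 3 and 211 ≡ 3 (mod 4), so reciprocity gives (3/211) = -(211/3). Reduce: 211 ≡ 1 (mod 3). Now have (1/3).
(1/3) = 1. Collecting the sign factors: 1.

1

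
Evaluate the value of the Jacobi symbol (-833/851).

Reduce the numerator: -833 ≡ 18 (mod 851), so (-833/851) = (18/851).
Factor out 2: 18 = 2·9. Since 851 ≡ 3 (mod 8), (2/851) = -1. Now have -(9/851).
9 ≡ 1 (mod 4), so quadratic reciprocity gives (9/851) = (851/9). Reduce: 851 ≡ 5 (mod 9). Now have -(5/9).
5 ≡ 1 (mod 4), so quadratic reciprocity gives (5/9) = (9/5). Reduce: 9 ≡ 4 (mod 5). Now have -(4/5).
Factor out 2: 4 = 2^2. Since 5 ≡ 5 (mod 8), (2/5) = -1, and (2/5)^2 = +1. Now have -(1/5).
(1/5) = 1. Collecting the sign factors: -1.

-1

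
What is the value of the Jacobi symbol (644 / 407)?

(644 / 407)
  = (237 / 407)    [644 ≡ 237 mod 407]
  = (407 / 237)    [QR: 237 ≡ 1 mod 4, sign kept]
  = (170 / 237)    [407 ≡ 170 mod 237]
  = -(85 / 237)    [237 ≡ 5 mod 8 ⇒ (2 / 237) = -1]
  = -(237 / 85)    [QR: 85 ≡ 1 mod 4, sign kept]
  = -(67 / 85)    [237 ≡ 67 mod 85]
  = -(85 / 67)    [QR: 85 ≡ 1 mod 4, sign kept]
  = -(18 / 67)    [85 ≡ 18 mod 67]
  = (9 / 67)    [67 ≡ 3 mod 8 ⇒ (2 / 67) = -1]
  = (67 / 9)    [QR: 9 ≡ 1 mod 4, sign kept]
  = (4 / 9)    [67 ≡ 4 mod 9]
  = (1 / 9)    [9 ≡ 1 mod 8 ⇒ (2 / 9)^2 = +1]
  = 1    [(1 / 9) = 1]

1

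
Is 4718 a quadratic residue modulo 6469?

(4718/6469)
  = -(2359/6469)    [6469 ≡ 5 mod 8 ⇒ (2/6469) = -1]
  = -(6469/2359)    [QR: 6469 ≡ 1 mod 4, sign kept]
  = -(1751/2359)    [6469 ≡ 1751 mod 2359]
  = (2359/1751)    [QR: both ≡ 3 mod 4, sign flips]
  = (608/1751)    [2359 ≡ 608 mod 1751]
  = (19/1751)    [1751 ≡ 7 mod 8 ⇒ (2/1751)^5 = +1]
  = -(1751/19)    [QR: both ≡ 3 mod 4, sign flips]
  = -(3/19)    [1751 ≡ 3 mod 19]
  = (19/3)    [QR: both ≡ 3 mod 4, sign flips]
  = (1/3)    [19 ≡ 1 mod 3]
  = 1    [(1/3) = 1]
The Legendre symbol is 1, so x^2 ≡ 4718 (mod 6469) has solution.

yes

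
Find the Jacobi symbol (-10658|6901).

-1

(-10658|6901)
  = (3144|6901)    [-10658 ≡ 3144 mod 6901]
  = -(393|6901)    [6901 ≡ 5 mod 8 ⇒ (2|6901)^3 = -1]
  = -(6901|393)    [QR: 393 ≡ 1 mod 4, sign kept]
  = -(220|393)    [6901 ≡ 220 mod 393]
  = -(55|393)    [393 ≡ 1 mod 8 ⇒ (2|393)^2 = +1]
  = -(393|55)    [QR: 393 ≡ 1 mod 4, sign kept]
  = -(8|55)    [393 ≡ 8 mod 55]
  = -(1|55)    [55 ≡ 7 mod 8 ⇒ (2|55)^3 = +1]
  = -1    [(1|55) = 1]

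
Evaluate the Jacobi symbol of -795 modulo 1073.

(-795/1073)
  = (795/1073)    [1073 ≡ 1 mod 4 ⇒ (-1/1073) = +1]
  = (1073/795)    [QR: 1073 ≡ 1 mod 4, sign kept]
  = (278/795)    [1073 ≡ 278 mod 795]
  = -(139/795)    [795 ≡ 3 mod 8 ⇒ (2/795) = -1]
  = (795/139)    [QR: both ≡ 3 mod 4, sign flips]
  = (100/139)    [795 ≡ 100 mod 139]
  = (25/139)    [139 ≡ 3 mod 8 ⇒ (2/139)^2 = +1]
  = (139/25)    [QR: 25 ≡ 1 mod 4, sign kept]
  = (14/25)    [139 ≡ 14 mod 25]
  = (7/25)    [25 ≡ 1 mod 8 ⇒ (2/25) = +1]
  = (25/7)    [QR: 25 ≡ 1 mod 4, sign kept]
  = (4/7)    [25 ≡ 4 mod 7]
  = (1/7)    [7 ≡ 7 mod 8 ⇒ (2/7)^2 = +1]
  = 1    [(1/7) = 1]

1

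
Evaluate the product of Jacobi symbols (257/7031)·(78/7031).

By multiplicativity, (257·78/7031) = (257/7031)·(78/7031).
First factor (257/7031):
257 ≡ 1 (mod 4), so quadratic reciprocity gives (257/7031) = (7031/257). Reduce: 7031 ≡ 92 (mod 257). Now have (92/257).
Factor out 2: 92 = 2^2·23. Since 257 ≡ 1 (mod 8), (2/257) = +1, and (2/257)^2 = +1. Now have (23/257).
257 ≡ 1 (mod 4), so quadratic reciprocity gives (23/257) = (257/23). Reduce: 257 ≡ 4 (mod 23). Now have (4/23).
Factor out 2: 4 = 2^2. Since 23 ≡ 7 (mod 8), (2/23) = +1, and (2/23)^2 = +1. Now have (1/23).
(1/23) = 1. Collecting the sign factors: 1.
Second factor (78/7031):
Factor out 2: 78 = 2·39. Since 7031 ≡ 7 (mod 8), (2/7031) = +1. Now have (39/7031).
Both 39 ≡ 3 and 7031 ≡ 3 (mod 4), so reciprocity gives (39/7031) = -(7031/39). Reduce: 7031 ≡ 11 (mod 39). Now have -(11/39).
Both 11 ≡ 3 and 39 ≡ 3 (mod 4), so reciprocity gives (11/39) = -(39/11). Reduce: 39 ≡ 6 (mod 11). Now have (6/11).
Factor out 2: 6 = 2·3. Since 11 ≡ 3 (mod 8), (2/11) = -1. Now have -(3/11).
Both 3 ≡ 3 and 11 ≡ 3 (mod 4), so reciprocity gives (3/11) = -(11/3). Reduce: 11 ≡ 2 (mod 3). Now have (2/3).
Factor out 2: 2 = 2. Since 3 ≡ 3 (mod 8), (2/3) = -1. Now have -(1/3).
(1/3) = 1. Collecting the sign factors: -1.
Product: (1)·(-1) = -1.

-1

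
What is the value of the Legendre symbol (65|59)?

(65|59)
  = (6|59)    [65 ≡ 6 mod 59]
  = -(3|59)    [59 ≡ 3 mod 8 ⇒ (2|59) = -1]
  = (59|3)    [QR: both ≡ 3 mod 4, sign flips]
  = (2|3)    [59 ≡ 2 mod 3]
  = -(1|3)    [3 ≡ 3 mod 8 ⇒ (2|3) = -1]
  = -1    [(1|3) = 1]

-1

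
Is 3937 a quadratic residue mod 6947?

3937 ≡ 1 (mod 4), so quadratic reciprocity gives (3937/6947) = (6947/3937). Reduce: 6947 ≡ 3010 (mod 3937). Now have (3010/3937).
Factor out 2: 3010 = 2·1505. Since 3937 ≡ 1 (mod 8), (2/3937) = +1. Now have (1505/3937).
1505 ≡ 1 (mod 4), so quadratic reciprocity gives (1505/3937) = (3937/1505). Reduce: 3937 ≡ 927 (mod 1505). Now have (927/1505).
1505 ≡ 1 (mod 4), so quadratic reciprocity gives (927/1505) = (1505/927). Reduce: 1505 ≡ 578 (mod 927). Now have (578/927).
Factor out 2: 578 = 2·289. Since 927 ≡ 7 (mod 8), (2/927) = +1. Now have (289/927).
289 ≡ 1 (mod 4), so quadratic reciprocity gives (289/927) = (927/289). Reduce: 927 ≡ 60 (mod 289). Now have (60/289).
Factor out 2: 60 = 2^2·15. Since 289 ≡ 1 (mod 8), (2/289) = +1, and (2/289)^2 = +1. Now have (15/289).
289 ≡ 1 (mod 4), so quadratic reciprocity gives (15/289) = (289/15). Reduce: 289 ≡ 4 (mod 15). Now have (4/15).
Factor out 2: 4 = 2^2. Since 15 ≡ 7 (mod 8), (2/15) = +1, and (2/15)^2 = +1. Now have (1/15).
(1/15) = 1. Collecting the sign factors: 1.
The Legendre symbol is 1, so x^2 ≡ 3937 (mod 6947) has solution.

yes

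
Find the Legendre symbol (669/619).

-1

Reduce the numerator: 669 ≡ 50 (mod 619), so (669/619) = (50/619).
Factor out 2: 50 = 2·25. Since 619 ≡ 3 (mod 8), (2/619) = -1. Now have -(25/619).
25 ≡ 1 (mod 4), so quadratic reciprocity gives (25/619) = (619/25). Reduce: 619 ≡ 19 (mod 25). Now have -(19/25).
25 ≡ 1 (mod 4), so quadratic reciprocity gives (19/25) = (25/19). Reduce: 25 ≡ 6 (mod 19). Now have -(6/19).
Factor out 2: 6 = 2·3. Since 19 ≡ 3 (mod 8), (2/19) = -1. Now have (3/19).
Both 3 ≡ 3 and 19 ≡ 3 (mod 4), so reciprocity gives (3/19) = -(19/3). Reduce: 19 ≡ 1 (mod 3). Now have -(1/3).
(1/3) = 1. Collecting the sign factors: -1.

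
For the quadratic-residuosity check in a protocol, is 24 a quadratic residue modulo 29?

(24/29)
  = -(3/29)    [29 ≡ 5 mod 8 ⇒ (2/29)^3 = -1]
  = -(29/3)    [QR: 29 ≡ 1 mod 4, sign kept]
  = -(2/3)    [29 ≡ 2 mod 3]
  = (1/3)    [3 ≡ 3 mod 8 ⇒ (2/3) = -1]
  = 1    [(1/3) = 1]
The Legendre symbol is 1, so x^2 ≡ 24 (mod 29) has solution.

yes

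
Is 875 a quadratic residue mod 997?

(875/997)
  = (997/875)    [QR: 997 ≡ 1 mod 4, sign kept]
  = (122/875)    [997 ≡ 122 mod 875]
  = -(61/875)    [875 ≡ 3 mod 8 ⇒ (2/875) = -1]
  = -(875/61)    [QR: 61 ≡ 1 mod 4, sign kept]
  = -(21/61)    [875 ≡ 21 mod 61]
  = -(61/21)    [QR: 21 ≡ 1 mod 4, sign kept]
  = -(19/21)    [61 ≡ 19 mod 21]
  = -(21/19)    [QR: 21 ≡ 1 mod 4, sign kept]
  = -(2/19)    [21 ≡ 2 mod 19]
  = (1/19)    [19 ≡ 3 mod 8 ⇒ (2/19) = -1]
  = 1    [(1/19) = 1]
(875/997) = 1, and 997 is prime, so 875 is a quadratic residue mod 997.

yes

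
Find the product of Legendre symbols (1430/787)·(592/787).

By multiplicativity, (1430·592/787) = (1430/787)·(592/787).
First factor (1430/787):
(1430/787)
  = (643/787)    [1430 ≡ 643 mod 787]
  = -(787/643)    [QR: both ≡ 3 mod 4, sign flips]
  = -(144/643)    [787 ≡ 144 mod 643]
  = -(9/643)    [643 ≡ 3 mod 8 ⇒ (2/643)^4 = +1]
  = -(643/9)    [QR: 9 ≡ 1 mod 4, sign kept]
  = -(4/9)    [643 ≡ 4 mod 9]
  = -(1/9)    [9 ≡ 1 mod 8 ⇒ (2/9)^2 = +1]
  = -1    [(1/9) = 1]
Second factor (592/787):
(592/787)
  = (37/787)    [787 ≡ 3 mod 8 ⇒ (2/787)^4 = +1]
  = (787/37)    [QR: 37 ≡ 1 mod 4, sign kept]
  = (10/37)    [787 ≡ 10 mod 37]
  = -(5/37)    [37 ≡ 5 mod 8 ⇒ (2/37) = -1]
  = -(37/5)    [QR: 5 ≡ 1 mod 4, sign kept]
  = -(2/5)    [37 ≡ 2 mod 5]
  = (1/5)    [5 ≡ 5 mod 8 ⇒ (2/5) = -1]
  = 1    [(1/5) = 1]
Product: (-1)·(1) = -1.

-1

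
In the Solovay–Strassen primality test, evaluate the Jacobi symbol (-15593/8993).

(-15593/8993)
  = (2393/8993)    [-15593 ≡ 2393 mod 8993]
  = (8993/2393)    [QR: 2393 ≡ 1 mod 4, sign kept]
  = (1814/2393)    [8993 ≡ 1814 mod 2393]
  = (907/2393)    [2393 ≡ 1 mod 8 ⇒ (2/2393) = +1]
  = (2393/907)    [QR: 2393 ≡ 1 mod 4, sign kept]
  = (579/907)    [2393 ≡ 579 mod 907]
  = -(907/579)    [QR: both ≡ 3 mod 4, sign flips]
  = -(328/579)    [907 ≡ 328 mod 579]
  = (41/579)    [579 ≡ 3 mod 8 ⇒ (2/579)^3 = -1]
  = (579/41)    [QR: 41 ≡ 1 mod 4, sign kept]
  = (5/41)    [579 ≡ 5 mod 41]
  = (41/5)    [QR: 5 ≡ 1 mod 4, sign kept]
  = (1/5)    [41 ≡ 1 mod 5]
  = 1    [(1/5) = 1]

1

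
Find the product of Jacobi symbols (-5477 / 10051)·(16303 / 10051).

By multiplicativity, (-5477·16303 / 10051) = (-5477 / 10051)·(16303 / 10051).
First factor (-5477 / 10051):
(-5477 / 10051)
  = (4574 / 10051)    [-5477 ≡ 4574 mod 10051]
  = -(2287 / 10051)    [10051 ≡ 3 mod 8 ⇒ (2 / 10051) = -1]
  = (10051 / 2287)    [QR: both ≡ 3 mod 4, sign flips]
  = (903 / 2287)    [10051 ≡ 903 mod 2287]
  = -(2287 / 903)    [QR: both ≡ 3 mod 4, sign flips]
  = -(481 / 903)    [2287 ≡ 481 mod 903]
  = -(903 / 481)    [QR: 481 ≡ 1 mod 4, sign kept]
  = -(422 / 481)    [903 ≡ 422 mod 481]
  = -(211 / 481)    [481 ≡ 1 mod 8 ⇒ (2 / 481) = +1]
  = -(481 / 211)    [QR: 481 ≡ 1 mod 4, sign kept]
  = -(59 / 211)    [481 ≡ 59 mod 211]
  = (211 / 59)    [QR: both ≡ 3 mod 4, sign flips]
  = (34 / 59)    [211 ≡ 34 mod 59]
  = -(17 / 59)    [59 ≡ 3 mod 8 ⇒ (2 / 59) = -1]
  = -(59 / 17)    [QR: 17 ≡ 1 mod 4, sign kept]
  = -(8 / 17)    [59 ≡ 8 mod 17]
  = -(1 / 17)    [17 ≡ 1 mod 8 ⇒ (2 / 17)^3 = +1]
  = -1    [(1 / 17) = 1]
Second factor (16303 / 10051):
(16303 / 10051)
  = (6252 / 10051)    [16303 ≡ 6252 mod 10051]
  = (1563 / 10051)    [10051 ≡ 3 mod 8 ⇒ (2 / 10051)^2 = +1]
  = -(10051 / 1563)    [QR: both ≡ 3 mod 4, sign flips]
  = -(673 / 1563)    [10051 ≡ 673 mod 1563]
  = -(1563 / 673)    [QR: 673 ≡ 1 mod 4, sign kept]
  = -(217 / 673)    [1563 ≡ 217 mod 673]
  = -(673 / 217)    [QR: 217 ≡ 1 mod 4, sign kept]
  = -(22 / 217)    [673 ≡ 22 mod 217]
  = -(11 / 217)    [217 ≡ 1 mod 8 ⇒ (2 / 217) = +1]
  = -(217 / 11)    [QR: 217 ≡ 1 mod 4, sign kept]
  = -(8 / 11)    [217 ≡ 8 mod 11]
  = (1 / 11)    [11 ≡ 3 mod 8 ⇒ (2 / 11)^3 = -1]
  = 1    [(1 / 11) = 1]
Product: (-1)·(1) = -1.

-1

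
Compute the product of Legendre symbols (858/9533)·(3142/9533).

1

By multiplicativity, (858·3142/9533) = (858/9533)·(3142/9533).
First factor (858/9533):
(858/9533)
  = -(429/9533)    [9533 ≡ 5 mod 8 ⇒ (2/9533) = -1]
  = -(9533/429)    [QR: 429 ≡ 1 mod 4, sign kept]
  = -(95/429)    [9533 ≡ 95 mod 429]
  = -(429/95)    [QR: 429 ≡ 1 mod 4, sign kept]
  = -(49/95)    [429 ≡ 49 mod 95]
  = -(95/49)    [QR: 49 ≡ 1 mod 4, sign kept]
  = -(46/49)    [95 ≡ 46 mod 49]
  = -(23/49)    [49 ≡ 1 mod 8 ⇒ (2/49) = +1]
  = -(49/23)    [QR: 49 ≡ 1 mod 4, sign kept]
  = -(3/23)    [49 ≡ 3 mod 23]
  = (23/3)    [QR: both ≡ 3 mod 4, sign flips]
  = (2/3)    [23 ≡ 2 mod 3]
  = -(1/3)    [3 ≡ 3 mod 8 ⇒ (2/3) = -1]
  = -1    [(1/3) = 1]
Second factor (3142/9533):
(3142/9533)
  = -(1571/9533)    [9533 ≡ 5 mod 8 ⇒ (2/9533) = -1]
  = -(9533/1571)    [QR: 9533 ≡ 1 mod 4, sign kept]
  = -(107/1571)    [9533 ≡ 107 mod 1571]
  = (1571/107)    [QR: both ≡ 3 mod 4, sign flips]
  = (73/107)    [1571 ≡ 73 mod 107]
  = (107/73)    [QR: 73 ≡ 1 mod 4, sign kept]
  = (34/73)    [107 ≡ 34 mod 73]
  = (17/73)    [73 ≡ 1 mod 8 ⇒ (2/73) = +1]
  = (73/17)    [QR: 17 ≡ 1 mod 4, sign kept]
  = (5/17)    [73 ≡ 5 mod 17]
  = (17/5)    [QR: 5 ≡ 1 mod 4, sign kept]
  = (2/5)    [17 ≡ 2 mod 5]
  = -(1/5)    [5 ≡ 5 mod 8 ⇒ (2/5) = -1]
  = -1    [(1/5) = 1]
Product: (-1)·(-1) = 1.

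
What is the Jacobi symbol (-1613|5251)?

-1

(-1613|5251)
  = -(1613|5251)    [5251 ≡ 3 mod 4 ⇒ (-1|5251) = -1]
  = -(5251|1613)    [QR: 1613 ≡ 1 mod 4, sign kept]
  = -(412|1613)    [5251 ≡ 412 mod 1613]
  = -(103|1613)    [1613 ≡ 5 mod 8 ⇒ (2|1613)^2 = +1]
  = -(1613|103)    [QR: 1613 ≡ 1 mod 4, sign kept]
  = -(68|103)    [1613 ≡ 68 mod 103]
  = -(17|103)    [103 ≡ 7 mod 8 ⇒ (2|103)^2 = +1]
  = -(103|17)    [QR: 17 ≡ 1 mod 4, sign kept]
  = -(1|17)    [103 ≡ 1 mod 17]
  = -1    [(1|17) = 1]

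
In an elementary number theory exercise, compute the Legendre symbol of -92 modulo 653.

1

(-92 / 653)
  = (92 / 653)    [653 ≡ 1 mod 4 ⇒ (-1 / 653) = +1]
  = (23 / 653)    [653 ≡ 5 mod 8 ⇒ (2 / 653)^2 = +1]
  = (653 / 23)    [QR: 653 ≡ 1 mod 4, sign kept]
  = (9 / 23)    [653 ≡ 9 mod 23]
  = (23 / 9)    [QR: 9 ≡ 1 mod 4, sign kept]
  = (5 / 9)    [23 ≡ 5 mod 9]
  = (9 / 5)    [QR: 5 ≡ 1 mod 4, sign kept]
  = (4 / 5)    [9 ≡ 4 mod 5]
  = (1 / 5)    [5 ≡ 5 mod 8 ⇒ (2 / 5)^2 = +1]
  = 1    [(1 / 5) = 1]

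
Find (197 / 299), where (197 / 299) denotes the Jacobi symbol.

-1

(197 / 299)
  = (299 / 197)    [QR: 197 ≡ 1 mod 4, sign kept]
  = (102 / 197)    [299 ≡ 102 mod 197]
  = -(51 / 197)    [197 ≡ 5 mod 8 ⇒ (2 / 197) = -1]
  = -(197 / 51)    [QR: 197 ≡ 1 mod 4, sign kept]
  = -(44 / 51)    [197 ≡ 44 mod 51]
  = -(11 / 51)    [51 ≡ 3 mod 8 ⇒ (2 / 51)^2 = +1]
  = (51 / 11)    [QR: both ≡ 3 mod 4, sign flips]
  = (7 / 11)    [51 ≡ 7 mod 11]
  = -(11 / 7)    [QR: both ≡ 3 mod 4, sign flips]
  = -(4 / 7)    [11 ≡ 4 mod 7]
  = -(1 / 7)    [7 ≡ 7 mod 8 ⇒ (2 / 7)^2 = +1]
  = -1    [(1 / 7) = 1]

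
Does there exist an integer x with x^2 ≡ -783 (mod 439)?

(-783|439)
  = -(783|439)    [439 ≡ 3 mod 4 ⇒ (-1|439) = -1]
  = -(344|439)    [783 ≡ 344 mod 439]
  = -(43|439)    [439 ≡ 7 mod 8 ⇒ (2|439)^3 = +1]
  = (439|43)    [QR: both ≡ 3 mod 4, sign flips]
  = (9|43)    [439 ≡ 9 mod 43]
  = (43|9)    [QR: 9 ≡ 1 mod 4, sign kept]
  = (7|9)    [43 ≡ 7 mod 9]
  = (9|7)    [QR: 9 ≡ 1 mod 4, sign kept]
  = (2|7)    [9 ≡ 2 mod 7]
  = (1|7)    [7 ≡ 7 mod 8 ⇒ (2|7) = +1]
  = 1    [(1|7) = 1]
(-783|439) = 1, and 439 is prime, so -783 is a quadratic residue mod 439.

yes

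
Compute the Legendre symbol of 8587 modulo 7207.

-1

(8587|7207)
  = (1380|7207)    [8587 ≡ 1380 mod 7207]
  = (345|7207)    [7207 ≡ 7 mod 8 ⇒ (2|7207)^2 = +1]
  = (7207|345)    [QR: 345 ≡ 1 mod 4, sign kept]
  = (307|345)    [7207 ≡ 307 mod 345]
  = (345|307)    [QR: 345 ≡ 1 mod 4, sign kept]
  = (38|307)    [345 ≡ 38 mod 307]
  = -(19|307)    [307 ≡ 3 mod 8 ⇒ (2|307) = -1]
  = (307|19)    [QR: both ≡ 3 mod 4, sign flips]
  = (3|19)    [307 ≡ 3 mod 19]
  = -(19|3)    [QR: both ≡ 3 mod 4, sign flips]
  = -(1|3)    [19 ≡ 1 mod 3]
  = -1    [(1|3) = 1]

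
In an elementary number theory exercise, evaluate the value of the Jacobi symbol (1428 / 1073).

(1428 / 1073)
  = (355 / 1073)    [1428 ≡ 355 mod 1073]
  = (1073 / 355)    [QR: 1073 ≡ 1 mod 4, sign kept]
  = (8 / 355)    [1073 ≡ 8 mod 355]
  = -(1 / 355)    [355 ≡ 3 mod 8 ⇒ (2 / 355)^3 = -1]
  = -1    [(1 / 355) = 1]

-1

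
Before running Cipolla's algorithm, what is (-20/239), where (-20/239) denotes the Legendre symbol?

(-20/239)
  = (219/239)    [-20 ≡ 219 mod 239]
  = -(239/219)    [QR: both ≡ 3 mod 4, sign flips]
  = -(20/219)    [239 ≡ 20 mod 219]
  = -(5/219)    [219 ≡ 3 mod 8 ⇒ (2/219)^2 = +1]
  = -(219/5)    [QR: 5 ≡ 1 mod 4, sign kept]
  = -(4/5)    [219 ≡ 4 mod 5]
  = -(1/5)    [5 ≡ 5 mod 8 ⇒ (2/5)^2 = +1]
  = -1    [(1/5) = 1]

-1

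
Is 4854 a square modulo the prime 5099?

no

(4854|5099)
  = -(2427|5099)    [5099 ≡ 3 mod 8 ⇒ (2|5099) = -1]
  = (5099|2427)    [QR: both ≡ 3 mod 4, sign flips]
  = (245|2427)    [5099 ≡ 245 mod 2427]
  = (2427|245)    [QR: 245 ≡ 1 mod 4, sign kept]
  = (222|245)    [2427 ≡ 222 mod 245]
  = -(111|245)    [245 ≡ 5 mod 8 ⇒ (2|245) = -1]
  = -(245|111)    [QR: 245 ≡ 1 mod 4, sign kept]
  = -(23|111)    [245 ≡ 23 mod 111]
  = (111|23)    [QR: both ≡ 3 mod 4, sign flips]
  = (19|23)    [111 ≡ 19 mod 23]
  = -(23|19)    [QR: both ≡ 3 mod 4, sign flips]
  = -(4|19)    [23 ≡ 4 mod 19]
  = -(1|19)    [19 ≡ 3 mod 8 ⇒ (2|19)^2 = +1]
  = -1    [(1|19) = 1]
The Legendre symbol is -1, so x^2 ≡ 4854 (mod 5099) has no solution.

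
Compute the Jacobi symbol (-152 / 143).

(-152 / 143)
  = (134 / 143)    [-152 ≡ 134 mod 143]
  = (67 / 143)    [143 ≡ 7 mod 8 ⇒ (2 / 143) = +1]
  = -(143 / 67)    [QR: both ≡ 3 mod 4, sign flips]
  = -(9 / 67)    [143 ≡ 9 mod 67]
  = -(67 / 9)    [QR: 9 ≡ 1 mod 4, sign kept]
  = -(4 / 9)    [67 ≡ 4 mod 9]
  = -(1 / 9)    [9 ≡ 1 mod 8 ⇒ (2 / 9)^2 = +1]
  = -1    [(1 / 9) = 1]

-1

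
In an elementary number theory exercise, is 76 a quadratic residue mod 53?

no

(76/53)
  = (23/53)    [76 ≡ 23 mod 53]
  = (53/23)    [QR: 53 ≡ 1 mod 4, sign kept]
  = (7/23)    [53 ≡ 7 mod 23]
  = -(23/7)    [QR: both ≡ 3 mod 4, sign flips]
  = -(2/7)    [23 ≡ 2 mod 7]
  = -(1/7)    [7 ≡ 7 mod 8 ⇒ (2/7) = +1]
  = -1    [(1/7) = 1]
(76/53) = -1, and 53 is prime, so 76 is not a quadratic residue mod 53.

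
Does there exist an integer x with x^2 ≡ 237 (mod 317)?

237 ≡ 1 (mod 4), so quadratic reciprocity gives (237/317) = (317/237). Reduce: 317 ≡ 80 (mod 237). Now have (80/237).
Factor out 2: 80 = 2^4·5. Since 237 ≡ 5 (mod 8), (2/237) = -1, and (2/237)^4 = +1. Now have (5/237).
5 ≡ 1 (mod 4), so quadratic reciprocity gives (5/237) = (237/5). Reduce: 237 ≡ 2 (mod 5). Now have (2/5).
Factor out 2: 2 = 2. Since 5 ≡ 5 (mod 8), (2/5) = -1. Now have -(1/5).
(1/5) = 1. Collecting the sign factors: -1.
The Legendre symbol is -1, so x^2 ≡ 237 (mod 317) has no solution.

no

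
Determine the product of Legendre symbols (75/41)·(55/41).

By multiplicativity, (75·55/41) = (75/41)·(55/41).
First factor (75/41):
Reduce the numerator: 75 ≡ 34 (mod 41), so (75/41) = (34/41).
Factor out 2: 34 = 2·17. Since 41 ≡ 1 (mod 8), (2/41) = +1. Now have (17/41).
17 ≡ 1 (mod 4), so quadratic reciprocity gives (17/41) = (41/17). Reduce: 41 ≡ 7 (mod 17). Now have (7/17).
17 ≡ 1 (mod 4), so quadratic reciprocity gives (7/17) = (17/7). Reduce: 17 ≡ 3 (mod 7). Now have (3/7).
Both 3 ≡ 3 and 7 ≡ 3 (mod 4), so reciprocity gives (3/7) = -(7/3). Reduce: 7 ≡ 1 (mod 3). Now have -(1/3).
(1/3) = 1. Collecting the sign factors: -1.
Second factor (55/41):
Reduce the numerator: 55 ≡ 14 (mod 41), so (55/41) = (14/41).
Factor out 2: 14 = 2·7. Since 41 ≡ 1 (mod 8), (2/41) = +1. Now have (7/41).
41 ≡ 1 (mod 4), so quadratic reciprocity gives (7/41) = (41/7). Reduce: 41 ≡ 6 (mod 7). Now have (6/7).
Factor out 2: 6 = 2·3. Since 7 ≡ 7 (mod 8), (2/7) = +1. Now have (3/7).
Both 3 ≡ 3 and 7 ≡ 3 (mod 4), so reciprocity gives (3/7) = -(7/3). Reduce: 7 ≡ 1 (mod 3). Now have -(1/3).
(1/3) = 1. Collecting the sign factors: -1.
Product: (-1)·(-1) = 1.

1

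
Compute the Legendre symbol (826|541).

Reduce the numerator: 826 ≡ 285 (mod 541), so (826|541) = (285|541).
285 ≡ 1 (mod 4), so quadratic reciprocity gives (285|541) = (541|285). Reduce: 541 ≡ 256 (mod 285). Now have (256|285).
Factor out 2: 256 = 2^8. Since 285 ≡ 5 (mod 8), (2|285) = -1, and (2|285)^8 = +1. Now have (1|285).
(1|285) = 1. Collecting the sign factors: 1.

1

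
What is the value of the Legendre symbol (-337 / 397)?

-1

(-337 / 397)
  = (60 / 397)    [-337 ≡ 60 mod 397]
  = (15 / 397)    [397 ≡ 5 mod 8 ⇒ (2 / 397)^2 = +1]
  = (397 / 15)    [QR: 397 ≡ 1 mod 4, sign kept]
  = (7 / 15)    [397 ≡ 7 mod 15]
  = -(15 / 7)    [QR: both ≡ 3 mod 4, sign flips]
  = -(1 / 7)    [15 ≡ 1 mod 7]
  = -1    [(1 / 7) = 1]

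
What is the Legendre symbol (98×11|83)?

By multiplicativity, (98·11|83) = (98|83)·(11|83).
First factor (98|83):
Reduce the numerator: 98 ≡ 15 (mod 83), so (98|83) = (15|83).
Both 15 ≡ 3 and 83 ≡ 3 (mod 4), so reciprocity gives (15|83) = -(83|15). Reduce: 83 ≡ 8 (mod 15). Now have -(8|15).
Factor out 2: 8 = 2^3. Since 15 ≡ 7 (mod 8), (2|15) = +1, and (2|15)^3 = +1. Now have -(1|15).
(1|15) = 1. Collecting the sign factors: -1.
Second factor (11|83):
Both 11 ≡ 3 and 83 ≡ 3 (mod 4), so reciprocity gives (11|83) = -(83|11). Reduce: 83 ≡ 6 (mod 11). Now have -(6|11).
Factor out 2: 6 = 2·3. Since 11 ≡ 3 (mod 8), (2|11) = -1. Now have (3|11).
Both 3 ≡ 3 and 11 ≡ 3 (mod 4), so reciprocity gives (3|11) = -(11|3). Reduce: 11 ≡ 2 (mod 3). Now have -(2|3).
Factor out 2: 2 = 2. Since 3 ≡ 3 (mod 8), (2|3) = -1. Now have (1|3).
(1|3) = 1. Collecting the sign factors: 1.
Product: (-1)·(1) = -1.

-1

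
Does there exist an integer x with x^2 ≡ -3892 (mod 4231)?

(-3892/4231)
  = (339/4231)    [-3892 ≡ 339 mod 4231]
  = -(4231/339)    [QR: both ≡ 3 mod 4, sign flips]
  = -(163/339)    [4231 ≡ 163 mod 339]
  = (339/163)    [QR: both ≡ 3 mod 4, sign flips]
  = (13/163)    [339 ≡ 13 mod 163]
  = (163/13)    [QR: 13 ≡ 1 mod 4, sign kept]
  = (7/13)    [163 ≡ 7 mod 13]
  = (13/7)    [QR: 13 ≡ 1 mod 4, sign kept]
  = (6/7)    [13 ≡ 6 mod 7]
  = (3/7)    [7 ≡ 7 mod 8 ⇒ (2/7) = +1]
  = -(7/3)    [QR: both ≡ 3 mod 4, sign flips]
  = -(1/3)    [7 ≡ 1 mod 3]
  = -1    [(1/3) = 1]
The Legendre symbol is -1, so x^2 ≡ -3892 (mod 4231) has no solution.

no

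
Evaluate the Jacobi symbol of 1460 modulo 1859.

(1460|1859)
  = (365|1859)    [1859 ≡ 3 mod 8 ⇒ (2|1859)^2 = +1]
  = (1859|365)    [QR: 365 ≡ 1 mod 4, sign kept]
  = (34|365)    [1859 ≡ 34 mod 365]
  = -(17|365)    [365 ≡ 5 mod 8 ⇒ (2|365) = -1]
  = -(365|17)    [QR: 17 ≡ 1 mod 4, sign kept]
  = -(8|17)    [365 ≡ 8 mod 17]
  = -(1|17)    [17 ≡ 1 mod 8 ⇒ (2|17)^3 = +1]
  = -1    [(1|17) = 1]

-1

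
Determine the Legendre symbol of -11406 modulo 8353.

(-11406 / 8353)
  = (11406 / 8353)    [8353 ≡ 1 mod 4 ⇒ (-1 / 8353) = +1]
  = (3053 / 8353)    [11406 ≡ 3053 mod 8353]
  = (8353 / 3053)    [QR: 3053 ≡ 1 mod 4, sign kept]
  = (2247 / 3053)    [8353 ≡ 2247 mod 3053]
  = (3053 / 2247)    [QR: 3053 ≡ 1 mod 4, sign kept]
  = (806 / 2247)    [3053 ≡ 806 mod 2247]
  = (403 / 2247)    [2247 ≡ 7 mod 8 ⇒ (2 / 2247) = +1]
  = -(2247 / 403)    [QR: both ≡ 3 mod 4, sign flips]
  = -(232 / 403)    [2247 ≡ 232 mod 403]
  = (29 / 403)    [403 ≡ 3 mod 8 ⇒ (2 / 403)^3 = -1]
  = (403 / 29)    [QR: 29 ≡ 1 mod 4, sign kept]
  = (26 / 29)    [403 ≡ 26 mod 29]
  = -(13 / 29)    [29 ≡ 5 mod 8 ⇒ (2 / 29) = -1]
  = -(29 / 13)    [QR: 13 ≡ 1 mod 4, sign kept]
  = -(3 / 13)    [29 ≡ 3 mod 13]
  = -(13 / 3)    [QR: 13 ≡ 1 mod 4, sign kept]
  = -(1 / 3)    [13 ≡ 1 mod 3]
  = -1    [(1 / 3) = 1]

-1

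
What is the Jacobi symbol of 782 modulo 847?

-1

(782 / 847)
  = (391 / 847)    [847 ≡ 7 mod 8 ⇒ (2 / 847) = +1]
  = -(847 / 391)    [QR: both ≡ 3 mod 4, sign flips]
  = -(65 / 391)    [847 ≡ 65 mod 391]
  = -(391 / 65)    [QR: 65 ≡ 1 mod 4, sign kept]
  = -(1 / 65)    [391 ≡ 1 mod 65]
  = -1    [(1 / 65) = 1]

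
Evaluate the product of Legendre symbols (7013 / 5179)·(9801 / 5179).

-1

By multiplicativity, (7013·9801 / 5179) = (7013 / 5179)·(9801 / 5179).
First factor (7013 / 5179):
(7013 / 5179)
  = (1834 / 5179)    [7013 ≡ 1834 mod 5179]
  = -(917 / 5179)    [5179 ≡ 3 mod 8 ⇒ (2 / 5179) = -1]
  = -(5179 / 917)    [QR: 917 ≡ 1 mod 4, sign kept]
  = -(594 / 917)    [5179 ≡ 594 mod 917]
  = (297 / 917)    [917 ≡ 5 mod 8 ⇒ (2 / 917) = -1]
  = (917 / 297)    [QR: 297 ≡ 1 mod 4, sign kept]
  = (26 / 297)    [917 ≡ 26 mod 297]
  = (13 / 297)    [297 ≡ 1 mod 8 ⇒ (2 / 297) = +1]
  = (297 / 13)    [QR: 13 ≡ 1 mod 4, sign kept]
  = (11 / 13)    [297 ≡ 11 mod 13]
  = (13 / 11)    [QR: 13 ≡ 1 mod 4, sign kept]
  = (2 / 11)    [13 ≡ 2 mod 11]
  = -(1 / 11)    [11 ≡ 3 mod 8 ⇒ (2 / 11) = -1]
  = -1    [(1 / 11) = 1]
Second factor (9801 / 5179):
(9801 / 5179)
  = (4622 / 5179)    [9801 ≡ 4622 mod 5179]
  = -(2311 / 5179)    [5179 ≡ 3 mod 8 ⇒ (2 / 5179) = -1]
  = (5179 / 2311)    [QR: both ≡ 3 mod 4, sign flips]
  = (557 / 2311)    [5179 ≡ 557 mod 2311]
  = (2311 / 557)    [QR: 557 ≡ 1 mod 4, sign kept]
  = (83 / 557)    [2311 ≡ 83 mod 557]
  = (557 / 83)    [QR: 557 ≡ 1 mod 4, sign kept]
  = (59 / 83)    [557 ≡ 59 mod 83]
  = -(83 / 59)    [QR: both ≡ 3 mod 4, sign flips]
  = -(24 / 59)    [83 ≡ 24 mod 59]
  = (3 / 59)    [59 ≡ 3 mod 8 ⇒ (2 / 59)^3 = -1]
  = -(59 / 3)    [QR: both ≡ 3 mod 4, sign flips]
  = -(2 / 3)    [59 ≡ 2 mod 3]
  = (1 / 3)    [3 ≡ 3 mod 8 ⇒ (2 / 3) = -1]
  = 1    [(1 / 3) = 1]
Product: (-1)·(1) = -1.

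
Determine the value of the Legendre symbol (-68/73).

-1

(-68/73)
  = (5/73)    [-68 ≡ 5 mod 73]
  = (73/5)    [QR: 5 ≡ 1 mod 4, sign kept]
  = (3/5)    [73 ≡ 3 mod 5]
  = (5/3)    [QR: 5 ≡ 1 mod 4, sign kept]
  = (2/3)    [5 ≡ 2 mod 3]
  = -(1/3)    [3 ≡ 3 mod 8 ⇒ (2/3) = -1]
  = -1    [(1/3) = 1]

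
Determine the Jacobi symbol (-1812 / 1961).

1

Pull out -1: (-1812 / 1961) = (-1 / 1961)·(1812 / 1961). Since 1961 ≡ 1 (mod 4), (-1 / 1961) = +1. Now have (1812 / 1961).
Factor out 2: 1812 = 2^2·453. Since 1961 ≡ 1 (mod 8), (2 / 1961) = +1, and (2 / 1961)^2 = +1. Now have (453 / 1961).
453 ≡ 1 (mod 4), so quadratic reciprocity gives (453 / 1961) = (1961 / 453). Reduce: 1961 ≡ 149 (mod 453). Now have (149 / 453).
149 ≡ 1 (mod 4), so quadratic reciprocity gives (149 / 453) = (453 / 149). Reduce: 453 ≡ 6 (mod 149). Now have (6 / 149).
Factor out 2: 6 = 2·3. Since 149 ≡ 5 (mod 8), (2 / 149) = -1. Now have -(3 / 149).
149 ≡ 1 (mod 4), so quadratic reciprocity gives (3 / 149) = (149 / 3). Reduce: 149 ≡ 2 (mod 3). Now have -(2 / 3).
Factor out 2: 2 = 2. Since 3 ≡ 3 (mod 8), (2 / 3) = -1. Now have (1 / 3).
(1 / 3) = 1. Collecting the sign factors: 1.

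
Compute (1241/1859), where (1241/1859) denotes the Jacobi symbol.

1

(1241/1859)
  = (1859/1241)    [QR: 1241 ≡ 1 mod 4, sign kept]
  = (618/1241)    [1859 ≡ 618 mod 1241]
  = (309/1241)    [1241 ≡ 1 mod 8 ⇒ (2/1241) = +1]
  = (1241/309)    [QR: 309 ≡ 1 mod 4, sign kept]
  = (5/309)    [1241 ≡ 5 mod 309]
  = (309/5)    [QR: 5 ≡ 1 mod 4, sign kept]
  = (4/5)    [309 ≡ 4 mod 5]
  = (1/5)    [5 ≡ 5 mod 8 ⇒ (2/5)^2 = +1]
  = 1    [(1/5) = 1]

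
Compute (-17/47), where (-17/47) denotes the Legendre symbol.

-1

Reduce the numerator: -17 ≡ 30 (mod 47), so (-17/47) = (30/47).
Factor out 2: 30 = 2·15. Since 47 ≡ 7 (mod 8), (2/47) = +1. Now have (15/47).
Both 15 ≡ 3 and 47 ≡ 3 (mod 4), so reciprocity gives (15/47) = -(47/15). Reduce: 47 ≡ 2 (mod 15). Now have -(2/15).
Factor out 2: 2 = 2. Since 15 ≡ 7 (mod 8), (2/15) = +1. Now have -(1/15).
(1/15) = 1. Collecting the sign factors: -1.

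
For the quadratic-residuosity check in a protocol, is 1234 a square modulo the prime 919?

Reduce the numerator: 1234 ≡ 315 (mod 919), so (1234|919) = (315|919).
Both 315 ≡ 3 and 919 ≡ 3 (mod 4), so reciprocity gives (315|919) = -(919|315). Reduce: 919 ≡ 289 (mod 315). Now have -(289|315).
289 ≡ 1 (mod 4), so quadratic reciprocity gives (289|315) = (315|289). Reduce: 315 ≡ 26 (mod 289). Now have -(26|289).
Factor out 2: 26 = 2·13. Since 289 ≡ 1 (mod 8), (2|289) = +1. Now have -(13|289).
13 ≡ 1 (mod 4), so quadratic reciprocity gives (13|289) = (289|13). Reduce: 289 ≡ 3 (mod 13). Now have -(3|13).
13 ≡ 1 (mod 4), so quadratic reciprocity gives (3|13) = (13|3). Reduce: 13 ≡ 1 (mod 3). Now have -(1|3).
(1|3) = 1. Collecting the sign factors: -1.
The Legendre symbol is -1, so x^2 ≡ 1234 (mod 919) has no solution.

no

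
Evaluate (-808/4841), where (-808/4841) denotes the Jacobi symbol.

-1

(-808/4841)
  = (4033/4841)    [-808 ≡ 4033 mod 4841]
  = (4841/4033)    [QR: 4033 ≡ 1 mod 4, sign kept]
  = (808/4033)    [4841 ≡ 808 mod 4033]
  = (101/4033)    [4033 ≡ 1 mod 8 ⇒ (2/4033)^3 = +1]
  = (4033/101)    [QR: 101 ≡ 1 mod 4, sign kept]
  = (94/101)    [4033 ≡ 94 mod 101]
  = -(47/101)    [101 ≡ 5 mod 8 ⇒ (2/101) = -1]
  = -(101/47)    [QR: 101 ≡ 1 mod 4, sign kept]
  = -(7/47)    [101 ≡ 7 mod 47]
  = (47/7)    [QR: both ≡ 3 mod 4, sign flips]
  = (5/7)    [47 ≡ 5 mod 7]
  = (7/5)    [QR: 5 ≡ 1 mod 4, sign kept]
  = (2/5)    [7 ≡ 2 mod 5]
  = -(1/5)    [5 ≡ 5 mod 8 ⇒ (2/5) = -1]
  = -1    [(1/5) = 1]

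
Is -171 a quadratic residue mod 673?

no

(-171/673)
  = (171/673)    [673 ≡ 1 mod 4 ⇒ (-1/673) = +1]
  = (673/171)    [QR: 673 ≡ 1 mod 4, sign kept]
  = (160/171)    [673 ≡ 160 mod 171]
  = -(5/171)    [171 ≡ 3 mod 8 ⇒ (2/171)^5 = -1]
  = -(171/5)    [QR: 5 ≡ 1 mod 4, sign kept]
  = -(1/5)    [171 ≡ 1 mod 5]
  = -1    [(1/5) = 1]
(-171/673) = -1, and 673 is prime, so -171 is not a quadratic residue mod 673.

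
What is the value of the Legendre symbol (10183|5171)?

1

Reduce the numerator: 10183 ≡ 5012 (mod 5171), so (10183|5171) = (5012|5171).
Factor out 2: 5012 = 2^2·1253. Since 5171 ≡ 3 (mod 8), (2|5171) = -1, and (2|5171)^2 = +1. Now have (1253|5171).
1253 ≡ 1 (mod 4), so quadratic reciprocity gives (1253|5171) = (5171|1253). Reduce: 5171 ≡ 159 (mod 1253). Now have (159|1253).
1253 ≡ 1 (mod 4), so quadratic reciprocity gives (159|1253) = (1253|159). Reduce: 1253 ≡ 140 (mod 159). Now have (140|159).
Factor out 2: 140 = 2^2·35. Since 159 ≡ 7 (mod 8), (2|159) = +1, and (2|159)^2 = +1. Now have (35|159).
Both 35 ≡ 3 and 159 ≡ 3 (mod 4), so reciprocity gives (35|159) = -(159|35). Reduce: 159 ≡ 19 (mod 35). Now have -(19|35).
Both 19 ≡ 3 and 35 ≡ 3 (mod 4), so reciprocity gives (19|35) = -(35|19). Reduce: 35 ≡ 16 (mod 19). Now have (16|19).
Factor out 2: 16 = 2^4. Since 19 ≡ 3 (mod 8), (2|19) = -1, and (2|19)^4 = +1. Now have (1|19).
(1|19) = 1. Collecting the sign factors: 1.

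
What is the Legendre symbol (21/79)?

(21/79)
  = (79/21)    [QR: 21 ≡ 1 mod 4, sign kept]
  = (16/21)    [79 ≡ 16 mod 21]
  = (1/21)    [21 ≡ 5 mod 8 ⇒ (2/21)^4 = +1]
  = 1    [(1/21) = 1]

1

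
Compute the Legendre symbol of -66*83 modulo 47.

By multiplicativity, (-66·83/47) = (-66/47)·(83/47).
First factor (-66/47):
(-66/47)
  = (28/47)    [-66 ≡ 28 mod 47]
  = (7/47)    [47 ≡ 7 mod 8 ⇒ (2/47)^2 = +1]
  = -(47/7)    [QR: both ≡ 3 mod 4, sign flips]
  = -(5/7)    [47 ≡ 5 mod 7]
  = -(7/5)    [QR: 5 ≡ 1 mod 4, sign kept]
  = -(2/5)    [7 ≡ 2 mod 5]
  = (1/5)    [5 ≡ 5 mod 8 ⇒ (2/5) = -1]
  = 1    [(1/5) = 1]
Second factor (83/47):
(83/47)
  = (36/47)    [83 ≡ 36 mod 47]
  = (9/47)    [47 ≡ 7 mod 8 ⇒ (2/47)^2 = +1]
  = (47/9)    [QR: 9 ≡ 1 mod 4, sign kept]
  = (2/9)    [47 ≡ 2 mod 9]
  = (1/9)    [9 ≡ 1 mod 8 ⇒ (2/9) = +1]
  = 1    [(1/9) = 1]
Product: (1)·(1) = 1.

1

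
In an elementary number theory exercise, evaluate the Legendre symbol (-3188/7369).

Pull out -1: (-3188/7369) = (-1/7369)·(3188/7369). Since 7369 ≡ 1 (mod 4), (-1/7369) = +1. Now have (3188/7369).
Factor out 2: 3188 = 2^2·797. Since 7369 ≡ 1 (mod 8), (2/7369) = +1, and (2/7369)^2 = +1. Now have (797/7369).
797 ≡ 1 (mod 4), so quadratic reciprocity gives (797/7369) = (7369/797). Reduce: 7369 ≡ 196 (mod 797). Now have (196/797).
Factor out 2: 196 = 2^2·49. Since 797 ≡ 5 (mod 8), (2/797) = -1, and (2/797)^2 = +1. Now have (49/797).
49 ≡ 1 (mod 4), so quadratic reciprocity gives (49/797) = (797/49). Reduce: 797 ≡ 13 (mod 49). Now have (13/49).
13 ≡ 1 (mod 4), so quadratic reciprocity gives (13/49) = (49/13). Reduce: 49 ≡ 10 (mod 13). Now have (10/13).
Factor out 2: 10 = 2·5. Since 13 ≡ 5 (mod 8), (2/13) = -1. Now have -(5/13).
5 ≡ 1 (mod 4), so quadratic reciprocity gives (5/13) = (13/5). Reduce: 13 ≡ 3 (mod 5). Now have -(3/5).
5 ≡ 1 (mod 4), so quadratic reciprocity gives (3/5) = (5/3). Reduce: 5 ≡ 2 (mod 3). Now have -(2/3).
Factor out 2: 2 = 2. Since 3 ≡ 3 (mod 8), (2/3) = -1. Now have (1/3).
(1/3) = 1. Collecting the sign factors: 1.

1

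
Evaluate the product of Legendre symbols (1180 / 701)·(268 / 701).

1

By multiplicativity, (1180·268 / 701) = (1180 / 701)·(268 / 701).
First factor (1180 / 701):
Reduce the numerator: 1180 ≡ 479 (mod 701), so (1180 / 701) = (479 / 701).
701 ≡ 1 (mod 4), so quadratic reciprocity gives (479 / 701) = (701 / 479). Reduce: 701 ≡ 222 (mod 479). Now have (222 / 479).
Factor out 2: 222 = 2·111. Since 479 ≡ 7 (mod 8), (2 / 479) = +1. Now have (111 / 479).
Both 111 ≡ 3 and 479 ≡ 3 (mod 4), so reciprocity gives (111 / 479) = -(479 / 111). Reduce: 479 ≡ 35 (mod 111). Now have -(35 / 111).
Both 35 ≡ 3 and 111 ≡ 3 (mod 4), so reciprocity gives (35 / 111) = -(111 / 35). Reduce: 111 ≡ 6 (mod 35). Now have (6 / 35).
Factor out 2: 6 = 2·3. Since 35 ≡ 3 (mod 8), (2 / 35) = -1. Now have -(3 / 35).
Both 3 ≡ 3 and 35 ≡ 3 (mod 4), so reciprocity gives (3 / 35) = -(35 / 3). Reduce: 35 ≡ 2 (mod 3). Now have (2 / 3).
Factor out 2: 2 = 2. Since 3 ≡ 3 (mod 8), (2 / 3) = -1. Now have -(1 / 3).
(1 / 3) = 1. Collecting the sign factors: -1.
Second factor (268 / 701):
Factor out 2: 268 = 2^2·67. Since 701 ≡ 5 (mod 8), (2 / 701) = -1, and (2 / 701)^2 = +1. Now have (67 / 701).
701 ≡ 1 (mod 4), so quadratic reciprocity gives (67 / 701) = (701 / 67). Reduce: 701 ≡ 31 (mod 67). Now have (31 / 67).
Both 31 ≡ 3 and 67 ≡ 3 (mod 4), so reciprocity gives (31 / 67) = -(67 / 31). Reduce: 67 ≡ 5 (mod 31). Now have -(5 / 31).
5 ≡ 1 (mod 4), so quadratic reciprocity gives (5 / 31) = (31 / 5). Reduce: 31 ≡ 1 (mod 5). Now have -(1 / 5).
(1 / 5) = 1. Collecting the sign factors: -1.
Product: (-1)·(-1) = 1.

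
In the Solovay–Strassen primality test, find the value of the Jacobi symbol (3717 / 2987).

1

Reduce the numerator: 3717 ≡ 730 (mod 2987), so (3717 / 2987) = (730 / 2987).
Factor out 2: 730 = 2·365. Since 2987 ≡ 3 (mod 8), (2 / 2987) = -1. Now have -(365 / 2987).
365 ≡ 1 (mod 4), so quadratic reciprocity gives (365 / 2987) = (2987 / 365). Reduce: 2987 ≡ 67 (mod 365). Now have -(67 / 365).
365 ≡ 1 (mod 4), so quadratic reciprocity gives (67 / 365) = (365 / 67). Reduce: 365 ≡ 30 (mod 67). Now have -(30 / 67).
Factor out 2: 30 = 2·15. Since 67 ≡ 3 (mod 8), (2 / 67) = -1. Now have (15 / 67).
Both 15 ≡ 3 and 67 ≡ 3 (mod 4), so reciprocity gives (15 / 67) = -(67 / 15). Reduce: 67 ≡ 7 (mod 15). Now have -(7 / 15).
Both 7 ≡ 3 and 15 ≡ 3 (mod 4), so reciprocity gives (7 / 15) = -(15 / 7). Reduce: 15 ≡ 1 (mod 7). Now have (1 / 7).
(1 / 7) = 1. Collecting the sign factors: 1.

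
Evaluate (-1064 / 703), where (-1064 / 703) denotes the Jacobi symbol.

0

Reduce the numerator: -1064 ≡ 342 (mod 703), so (-1064 / 703) = (342 / 703).
Factor out 2: 342 = 2·171. Since 703 ≡ 7 (mod 8), (2 / 703) = +1. Now have (171 / 703).
Both 171 ≡ 3 and 703 ≡ 3 (mod 4), so reciprocity gives (171 / 703) = -(703 / 171). Reduce: 703 ≡ 19 (mod 171). Now have -(19 / 171).
Both 19 ≡ 3 and 171 ≡ 3 (mod 4), so reciprocity gives (19 / 171) = -(171 / 19). Reduce: 171 ≡ 0 (mod 19). Now have (0 / 19).
The numerator is now 0 with denominator 19 > 1: the symbol is 0.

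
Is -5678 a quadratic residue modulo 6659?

no

(-5678|6659)
  = (981|6659)    [-5678 ≡ 981 mod 6659]
  = (6659|981)    [QR: 981 ≡ 1 mod 4, sign kept]
  = (773|981)    [6659 ≡ 773 mod 981]
  = (981|773)    [QR: 773 ≡ 1 mod 4, sign kept]
  = (208|773)    [981 ≡ 208 mod 773]
  = (13|773)    [773 ≡ 5 mod 8 ⇒ (2|773)^4 = +1]
  = (773|13)    [QR: 13 ≡ 1 mod 4, sign kept]
  = (6|13)    [773 ≡ 6 mod 13]
  = -(3|13)    [13 ≡ 5 mod 8 ⇒ (2|13) = -1]
  = -(13|3)    [QR: 13 ≡ 1 mod 4, sign kept]
  = -(1|3)    [13 ≡ 1 mod 3]
  = -1    [(1|3) = 1]
The Legendre symbol is -1, so x^2 ≡ -5678 (mod 6659) has no solution.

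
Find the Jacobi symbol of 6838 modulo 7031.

-1

Factor out 2: 6838 = 2·3419. Since 7031 ≡ 7 (mod 8), (2|7031) = +1. Now have (3419|7031).
Both 3419 ≡ 3 and 7031 ≡ 3 (mod 4), so reciprocity gives (3419|7031) = -(7031|3419). Reduce: 7031 ≡ 193 (mod 3419). Now have -(193|3419).
193 ≡ 1 (mod 4), so quadratic reciprocity gives (193|3419) = (3419|193). Reduce: 3419 ≡ 138 (mod 193). Now have -(138|193).
Factor out 2: 138 = 2·69. Since 193 ≡ 1 (mod 8), (2|193) = +1. Now have -(69|193).
69 ≡ 1 (mod 4), so quadratic reciprocity gives (69|193) = (193|69). Reduce: 193 ≡ 55 (mod 69). Now have -(55|69).
69 ≡ 1 (mod 4), so quadratic reciprocity gives (55|69) = (69|55). Reduce: 69 ≡ 14 (mod 55). Now have -(14|55).
Factor out 2: 14 = 2·7. Since 55 ≡ 7 (mod 8), (2|55) = +1. Now have -(7|55).
Both 7 ≡ 3 and 55 ≡ 3 (mod 4), so reciprocity gives (7|55) = -(55|7). Reduce: 55 ≡ 6 (mod 7). Now have (6|7).
Factor out 2: 6 = 2·3. Since 7 ≡ 7 (mod 8), (2|7) = +1. Now have (3|7).
Both 3 ≡ 3 and 7 ≡ 3 (mod 4), so reciprocity gives (3|7) = -(7|3). Reduce: 7 ≡ 1 (mod 3). Now have -(1|3).
(1|3) = 1. Collecting the sign factors: -1.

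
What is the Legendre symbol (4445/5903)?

4445 ≡ 1 (mod 4), so quadratic reciprocity gives (4445/5903) = (5903/4445). Reduce: 5903 ≡ 1458 (mod 4445). Now have (1458/4445).
Factor out 2: 1458 = 2·729. Since 4445 ≡ 5 (mod 8), (2/4445) = -1. Now have -(729/4445).
729 ≡ 1 (mod 4), so quadratic reciprocity gives (729/4445) = (4445/729). Reduce: 4445 ≡ 71 (mod 729). Now have -(71/729).
729 ≡ 1 (mod 4), so quadratic reciprocity gives (71/729) = (729/71). Reduce: 729 ≡ 19 (mod 71). Now have -(19/71).
Both 19 ≡ 3 and 71 ≡ 3 (mod 4), so reciprocity gives (19/71) = -(71/19). Reduce: 71 ≡ 14 (mod 19). Now have (14/19).
Factor out 2: 14 = 2·7. Since 19 ≡ 3 (mod 8), (2/19) = -1. Now have -(7/19).
Both 7 ≡ 3 and 19 ≡ 3 (mod 4), so reciprocity gives (7/19) = -(19/7). Reduce: 19 ≡ 5 (mod 7). Now have (5/7).
5 ≡ 1 (mod 4), so quadratic reciprocity gives (5/7) = (7/5). Reduce: 7 ≡ 2 (mod 5). Now have (2/5).
Factor out 2: 2 = 2. Since 5 ≡ 5 (mod 8), (2/5) = -1. Now have -(1/5).
(1/5) = 1. Collecting the sign factors: -1.

-1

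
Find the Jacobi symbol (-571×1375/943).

1

By multiplicativity, (-571·1375/943) = (-571/943)·(1375/943).
First factor (-571/943):
Pull out -1: (-571/943) = (-1/943)·(571/943). Since 943 ≡ 3 (mod 4), (-1/943) = -1. Now have -(571/943).
Both 571 ≡ 3 and 943 ≡ 3 (mod 4), so reciprocity gives (571/943) = -(943/571). Reduce: 943 ≡ 372 (mod 571). Now have (372/571).
Factor out 2: 372 = 2^2·93. Since 571 ≡ 3 (mod 8), (2/571) = -1, and (2/571)^2 = +1. Now have (93/571).
93 ≡ 1 (mod 4), so quadratic reciprocity gives (93/571) = (571/93). Reduce: 571 ≡ 13 (mod 93). Now have (13/93).
13 ≡ 1 (mod 4), so quadratic reciprocity gives (13/93) = (93/13). Reduce: 93 ≡ 2 (mod 13). Now have (2/13).
Factor out 2: 2 = 2. Since 13 ≡ 5 (mod 8), (2/13) = -1. Now have -(1/13).
(1/13) = 1. Collecting the sign factors: -1.
Second factor (1375/943):
Reduce the numerator: 1375 ≡ 432 (mod 943), so (1375/943) = (432/943).
Factor out 2: 432 = 2^4·27. Since 943 ≡ 7 (mod 8), (2/943) = +1, and (2/943)^4 = +1. Now have (27/943).
Both 27 ≡ 3 and 943 ≡ 3 (mod 4), so reciprocity gives (27/943) = -(943/27). Reduce: 943 ≡ 25 (mod 27). Now have -(25/27).
25 ≡ 1 (mod 4), so quadratic reciprocity gives (25/27) = (27/25). Reduce: 27 ≡ 2 (mod 25). Now have -(2/25).
Factor out 2: 2 = 2. Since 25 ≡ 1 (mod 8), (2/25) = +1. Now have -(1/25).
(1/25) = 1. Collecting the sign factors: -1.
Product: (-1)·(-1) = 1.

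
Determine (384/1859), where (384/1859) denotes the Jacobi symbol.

Factor out 2: 384 = 2^7·3. Since 1859 ≡ 3 (mod 8), (2/1859) = -1, and (2/1859)^7 = -1. Now have -(3/1859).
Both 3 ≡ 3 and 1859 ≡ 3 (mod 4), so reciprocity gives (3/1859) = -(1859/3). Reduce: 1859 ≡ 2 (mod 3). Now have (2/3).
Factor out 2: 2 = 2. Since 3 ≡ 3 (mod 8), (2/3) = -1. Now have -(1/3).
(1/3) = 1. Collecting the sign factors: -1.

-1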